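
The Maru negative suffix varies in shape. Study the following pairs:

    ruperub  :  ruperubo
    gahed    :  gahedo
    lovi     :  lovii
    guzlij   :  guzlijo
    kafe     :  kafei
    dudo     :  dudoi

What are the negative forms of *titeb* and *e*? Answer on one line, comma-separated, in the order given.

The pattern is consonant vs. vowel: -o when the stem ends in a consonant (*ruperub*, *gahed*, *guzlij*); -i when the stem ends in a vowel (*lovi*, *kafe*, *dudo*).
*titeb*: final sound = /b/, a consonant → -o → *titebo*.
Since the final sound of *e* is /e/ (a vowel), it takes -i, giving *ei*.

titebo, ei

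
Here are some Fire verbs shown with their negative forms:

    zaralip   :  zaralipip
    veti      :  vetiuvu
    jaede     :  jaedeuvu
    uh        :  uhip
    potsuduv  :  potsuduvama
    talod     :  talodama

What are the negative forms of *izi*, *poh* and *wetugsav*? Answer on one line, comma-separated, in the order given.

iziuvu, pohip, wetugsavama

The alternation tracks the final sound of the stem — -ip when the stem ends in a voiceless consonant (*zaralip*, *uh*); -ama when the stem ends in a voiced consonant (*potsuduv*, *talod*); -uvu when the stem ends in a vowel (*veti*, *jaede*).
Since the final sound of *izi* is /i/ (a vowel), it takes -uvu, giving *iziuvu*.
*poh*: final sound = /h/, a voiceless consonant → -ip → *pohip*.
*wetugsav* — final sound /v/ (a voiced consonant) → -ama → *wetugsavama*.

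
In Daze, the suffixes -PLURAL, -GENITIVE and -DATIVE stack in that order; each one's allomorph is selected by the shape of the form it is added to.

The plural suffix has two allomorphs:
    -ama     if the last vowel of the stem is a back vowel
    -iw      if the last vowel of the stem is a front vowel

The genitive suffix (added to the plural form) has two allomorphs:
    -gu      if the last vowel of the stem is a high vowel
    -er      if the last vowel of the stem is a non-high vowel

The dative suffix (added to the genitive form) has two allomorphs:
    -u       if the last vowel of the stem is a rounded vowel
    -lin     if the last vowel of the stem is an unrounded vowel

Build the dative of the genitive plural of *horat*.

The last vowel of *horat* is /a/, which is a back vowel, so the plural suffix is -ama, giving *horatama*.
The plural form *horatama* — last vowel /a/ (a non-high vowel) → -er → *horatamaer*.
Since the last vowel of the genitive form *horatamaer* is /e/ (an unrounded vowel), it takes -lin, giving *horatamaerlin*.

horatamaerlin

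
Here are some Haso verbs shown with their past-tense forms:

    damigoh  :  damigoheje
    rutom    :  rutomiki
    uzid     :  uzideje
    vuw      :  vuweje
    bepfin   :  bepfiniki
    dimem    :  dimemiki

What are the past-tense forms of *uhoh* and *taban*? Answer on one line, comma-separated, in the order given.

The pattern is nasality of the final consonant: -iki when the stem ends in a nasal (*rutom*, *bepfin*, *dimem*); -eje when the stem ends in a non-nasal consonant (*damigoh*, *uzid*, *vuw*).
*uhoh*: final consonant = /h/, non-nasal → -eje → *uhoheje*.
Since the final consonant of *taban* is /n/ (a nasal), it takes -iki, giving *tabaniki*.

uhoheje, tabaniki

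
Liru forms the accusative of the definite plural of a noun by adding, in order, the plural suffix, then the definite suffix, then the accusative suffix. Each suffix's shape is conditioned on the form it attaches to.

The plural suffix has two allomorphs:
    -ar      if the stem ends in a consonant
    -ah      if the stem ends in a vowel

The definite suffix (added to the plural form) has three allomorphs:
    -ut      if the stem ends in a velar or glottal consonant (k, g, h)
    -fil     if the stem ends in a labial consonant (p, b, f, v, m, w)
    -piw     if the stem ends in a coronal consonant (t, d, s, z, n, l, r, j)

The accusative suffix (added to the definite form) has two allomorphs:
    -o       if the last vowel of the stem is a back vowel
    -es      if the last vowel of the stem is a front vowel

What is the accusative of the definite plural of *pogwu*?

*pogwu* — final sound /u/ (a vowel) → -ah → *pogwuah*.
The plural form *pogwuah*: final consonant = /h/, velar/glottal → -ut → *pogwuahut*.
The definite form *pogwuahut* — last vowel /u/ (a back vowel) → -o → *pogwuahuto*.

pogwuahuto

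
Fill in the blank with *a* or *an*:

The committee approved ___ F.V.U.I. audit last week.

The indefinite article is chosen by the initial *sound* of the following word, not its spelling.
The initialism *F.V.U.I.* is read letter by letter; the first letter, F, is pronounced /ɛf/, which begins with a vowel sound.
So the article is *an*: The committee approved an F.V.U.I. audit last week.

an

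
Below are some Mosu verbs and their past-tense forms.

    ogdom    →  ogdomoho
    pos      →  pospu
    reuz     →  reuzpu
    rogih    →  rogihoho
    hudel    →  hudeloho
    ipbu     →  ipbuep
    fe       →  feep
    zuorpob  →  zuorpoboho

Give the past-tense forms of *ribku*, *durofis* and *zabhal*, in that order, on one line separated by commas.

The suffix is conditioned by the final sound: -pu when the stem ends in a sibilant (*pos*, *reuz*); -oho when the stem ends in a non-sibilant consonant (*ogdom*, *rogih*, *hudel*, *zuorpob*); -ep when the stem ends in a vowel (*ipbu*, *fe*).
*ribku* — final sound /u/ (a vowel) → -ep → *ribkuep*.
*durofis* — final sound /s/ (a sibilant) → -pu → *durofispu*.
The final sound of *zabhal* is /l/, which is a non-sibilant consonant, so the suffix is -oho, giving *zabhaloho*.

ribkuep, durofispu, zabhaloho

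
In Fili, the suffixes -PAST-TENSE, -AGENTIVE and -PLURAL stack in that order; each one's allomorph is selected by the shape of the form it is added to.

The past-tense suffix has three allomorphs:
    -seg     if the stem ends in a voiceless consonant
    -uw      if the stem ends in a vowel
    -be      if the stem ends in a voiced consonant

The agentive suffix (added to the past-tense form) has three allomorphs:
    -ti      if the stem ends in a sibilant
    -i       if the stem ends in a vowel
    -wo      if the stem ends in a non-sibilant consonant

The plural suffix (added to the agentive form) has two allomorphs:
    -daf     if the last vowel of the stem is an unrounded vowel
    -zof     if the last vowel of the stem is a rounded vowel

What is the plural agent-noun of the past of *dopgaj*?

dopgajbeidaf

The final sound of *dopgaj* is /j/, which is a voiced consonant, so the past-tense suffix is -be, giving *dopgajbe*.
The past-tense form *dopgajbe* — final sound /e/ (a vowel) → -i → *dopgajbei*.
The agentive form *dopgajbei* — last vowel /i/ (an unrounded vowel) → -daf → *dopgajbeidaf*.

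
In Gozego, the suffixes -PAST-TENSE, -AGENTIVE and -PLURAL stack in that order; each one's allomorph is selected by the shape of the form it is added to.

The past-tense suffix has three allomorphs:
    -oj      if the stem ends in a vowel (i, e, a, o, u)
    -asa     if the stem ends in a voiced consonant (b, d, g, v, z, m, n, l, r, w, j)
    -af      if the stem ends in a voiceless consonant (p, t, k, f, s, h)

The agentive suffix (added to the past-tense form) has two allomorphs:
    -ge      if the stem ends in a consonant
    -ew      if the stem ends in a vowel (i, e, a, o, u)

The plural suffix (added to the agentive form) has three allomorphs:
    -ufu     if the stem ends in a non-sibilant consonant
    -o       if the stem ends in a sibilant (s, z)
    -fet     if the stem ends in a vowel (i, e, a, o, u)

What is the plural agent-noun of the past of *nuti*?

nutiojgefet

The final sound of *nuti* is /i/, which is a vowel, so the past-tense suffix is -oj, giving *nutioj*.
The final sound of the past-tense form *nutioj* is /j/, which is a consonant, so the agentive suffix is -ge, giving *nutiojge*.
Since the final sound of the agentive form *nutiojge* is /e/ (a vowel), it takes -fet, giving *nutiojgefet*.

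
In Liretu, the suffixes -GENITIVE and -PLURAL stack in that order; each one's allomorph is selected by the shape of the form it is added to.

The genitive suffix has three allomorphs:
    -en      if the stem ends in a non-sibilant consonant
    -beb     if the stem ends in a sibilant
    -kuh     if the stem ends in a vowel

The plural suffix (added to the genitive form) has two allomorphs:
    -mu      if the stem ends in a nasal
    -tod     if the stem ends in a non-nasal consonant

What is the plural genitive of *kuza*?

kuzakuhtod

Since the final sound of *kuza* is /a/ (a vowel), it takes -kuh, giving *kuzakuh*.
Since the final consonant of the genitive form *kuzakuh* is /h/ (non-nasal), it takes -tod, giving *kuzakuhtod*.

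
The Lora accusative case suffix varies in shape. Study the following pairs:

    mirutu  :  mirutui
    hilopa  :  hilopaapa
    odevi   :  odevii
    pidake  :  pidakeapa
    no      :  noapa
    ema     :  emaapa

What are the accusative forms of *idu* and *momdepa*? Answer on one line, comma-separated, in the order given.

idui, momdepaapa

The suffix is conditioned by the last vowel: -i when the last vowel of the stem is a high vowel (*mirutu*, *odevi*); -apa when the last vowel of the stem is a non-high vowel (*hilopa*, *pidake*, *no*, *ema*).
The last vowel of *idu* is /u/, which is a high vowel, so the suffix is -i, giving *idui*.
*momdepa*: last vowel = /a/, a non-high vowel → -apa → *momdepaapa*.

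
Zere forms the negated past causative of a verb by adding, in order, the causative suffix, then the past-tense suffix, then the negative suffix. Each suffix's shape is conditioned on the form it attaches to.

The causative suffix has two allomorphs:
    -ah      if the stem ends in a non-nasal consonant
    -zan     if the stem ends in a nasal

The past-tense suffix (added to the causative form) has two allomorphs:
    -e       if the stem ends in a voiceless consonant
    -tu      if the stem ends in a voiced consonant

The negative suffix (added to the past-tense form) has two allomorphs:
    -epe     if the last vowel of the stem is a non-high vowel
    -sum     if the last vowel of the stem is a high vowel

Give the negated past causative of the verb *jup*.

*jup* — final consonant /p/ (non-nasal) → -ah → *jupah*.
The causative form *jupah*: final consonant = /h/, voiceless → -e → *jupahe*.
The past-tense form *jupahe*: last vowel = /e/, a non-high vowel → -epe → *jupaheepe*.

jupaheepe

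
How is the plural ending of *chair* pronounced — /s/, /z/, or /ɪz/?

/z/

The stem *chair* ends in a voiced non-sibilant sound.
The plural suffix surfaces as /ɪz/ after sibilants, /s/ after other voiceless consonants, and /z/ after other voiced sounds.
So the plural -s on *chair* is pronounced /z/.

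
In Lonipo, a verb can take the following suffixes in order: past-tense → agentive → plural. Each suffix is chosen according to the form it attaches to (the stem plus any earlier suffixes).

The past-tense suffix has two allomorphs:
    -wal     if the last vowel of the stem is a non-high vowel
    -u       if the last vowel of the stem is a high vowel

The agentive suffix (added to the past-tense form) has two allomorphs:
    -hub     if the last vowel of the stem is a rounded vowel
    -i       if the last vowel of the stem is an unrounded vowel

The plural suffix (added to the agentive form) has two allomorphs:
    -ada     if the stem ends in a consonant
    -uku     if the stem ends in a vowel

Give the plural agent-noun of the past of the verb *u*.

*u* — last vowel /u/ (a high vowel) → -u → *uu*.
Since the last vowel of the past-tense form *uu* is /u/ (a rounded vowel), it takes -hub, giving *uuhub*.
The final sound of the agentive form *uuhub* is /b/, which is a consonant, so the plural suffix is -ada, giving *uuhubada*.

uuhubada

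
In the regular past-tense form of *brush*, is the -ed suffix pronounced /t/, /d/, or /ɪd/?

/t/

The stem *brush* ends in a voiceless consonant other than /t/.
The -ed suffix is realized as /ɪd/ after /t, d/; as /t/ after other voiceless consonants; and as /d/ after other voiced sounds.
So -ed on *brush* is pronounced /t/.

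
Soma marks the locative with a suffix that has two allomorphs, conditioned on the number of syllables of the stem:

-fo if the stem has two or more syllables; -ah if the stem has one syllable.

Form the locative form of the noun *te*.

teah

With one syllable, *te* takes -ah → *teah*.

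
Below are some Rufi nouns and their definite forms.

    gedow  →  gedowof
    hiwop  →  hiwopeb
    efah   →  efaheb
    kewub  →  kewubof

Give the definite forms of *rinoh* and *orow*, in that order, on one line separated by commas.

The pattern is voicing of the final consonant: -eb when the stem ends in a voiceless consonant (*hiwop*, *efah*); -of when the stem ends in a voiced consonant (*gedow*, *kewub*).
*rinoh* — final consonant /h/ (voiceless) → -eb → *rinoheb*.
*orow*: final consonant = /w/, voiced → -of → *orowof*.

rinoheb, orowof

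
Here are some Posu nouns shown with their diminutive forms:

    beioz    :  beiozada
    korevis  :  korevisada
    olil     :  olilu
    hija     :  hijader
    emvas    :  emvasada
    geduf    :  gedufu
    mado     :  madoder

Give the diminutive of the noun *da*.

The pattern is sibilance of the final sound: -ada when the stem ends in a sibilant (*beioz*, *korevis*, *emvas*); -u when the stem ends in a non-sibilant consonant (*olil*, *geduf*); -der when the stem ends in a vowel (*hija*, *mado*).
Since the final sound of *da* is /a/ (a vowel), it takes -der, giving *dader*.

dader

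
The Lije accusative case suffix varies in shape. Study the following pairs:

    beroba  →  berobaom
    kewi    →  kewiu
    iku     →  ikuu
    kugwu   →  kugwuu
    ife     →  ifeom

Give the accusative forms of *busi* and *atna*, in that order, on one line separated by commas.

busiu, atnaom

The alternation tracks the last vowel of the stem — -u when the last vowel of the stem is a high vowel (*kewi*, *iku*, *kugwu*); -om when the last vowel of the stem is a non-high vowel (*beroba*, *ife*).
The last vowel of *busi* is /i/, which is a high vowel, so the suffix is -u, giving *busiu*.
*atna* — last vowel /a/ (a non-high vowel) → -om → *atnaom*.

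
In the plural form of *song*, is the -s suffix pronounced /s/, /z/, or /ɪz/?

/z/

The stem *song* ends in a voiced non-sibilant sound.
The plural suffix surfaces as /ɪz/ after sibilants, /s/ after other voiceless consonants, and /z/ after other voiced sounds.
So the plural -s on *song* is pronounced /z/.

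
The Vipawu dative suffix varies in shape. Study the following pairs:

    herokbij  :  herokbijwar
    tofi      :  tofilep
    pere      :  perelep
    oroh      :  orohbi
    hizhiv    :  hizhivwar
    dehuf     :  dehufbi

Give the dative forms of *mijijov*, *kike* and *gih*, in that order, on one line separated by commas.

Looking at the final sound of each stem: -bi when the stem ends in a voiceless consonant (*oroh*, *dehuf*); -war when the stem ends in a voiced consonant (*herokbij*, *hizhiv*); -lep when the stem ends in a vowel (*tofi*, *pere*).
The final sound of *mijijov* is /v/, which is a voiced consonant, so the suffix is -war, giving *mijijovwar*.
*kike*: final sound = /e/, a vowel → -lep → *kikelep*.
*gih* — final sound /h/ (a voiceless consonant) → -bi → *gihbi*.

mijijovwar, kikelep, gihbi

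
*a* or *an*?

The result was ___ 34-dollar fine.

The indefinite article is chosen by the initial *sound* of the following word, not its spelling.
The number *34* is spoken "thirty-…", beginning with /ˈθɜrti/ — a consonant sound.
So the article is *a*: The result was a 34-dollar fine.

a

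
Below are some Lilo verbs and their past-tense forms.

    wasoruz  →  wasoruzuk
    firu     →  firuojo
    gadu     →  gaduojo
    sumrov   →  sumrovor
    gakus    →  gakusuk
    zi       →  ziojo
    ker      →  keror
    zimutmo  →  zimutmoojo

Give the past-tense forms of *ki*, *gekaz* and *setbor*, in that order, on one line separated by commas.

kiojo, gekazuk, setboror

The suffix is conditioned by the final sound: -uk when the stem ends in a sibilant (*wasoruz*, *gakus*); -or when the stem ends in a non-sibilant consonant (*sumrov*, *ker*); -ojo when the stem ends in a vowel (*firu*, *gadu*, *zi*, *zimutmo*).
Since the final sound of *ki* is /i/ (a vowel), it takes -ojo, giving *kiojo*.
*gekaz* — final sound /z/ (a sibilant) → -uk → *gekazuk*.
The final sound of *setbor* is /r/, which is a non-sibilant consonant, so the suffix is -or, giving *setboror*.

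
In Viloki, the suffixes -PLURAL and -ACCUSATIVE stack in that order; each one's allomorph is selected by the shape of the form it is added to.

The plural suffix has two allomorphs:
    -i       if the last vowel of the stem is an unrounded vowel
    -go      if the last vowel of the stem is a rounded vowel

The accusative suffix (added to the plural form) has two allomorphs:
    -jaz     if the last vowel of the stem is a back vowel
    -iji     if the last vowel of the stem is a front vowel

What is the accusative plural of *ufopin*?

The last vowel of *ufopin* is /i/, which is an unrounded vowel, so the plural suffix is -i, giving *ufopini*.
The plural form *ufopini*: last vowel = /i/, a front vowel → -iji → *ufopiniiji*.

ufopiniiji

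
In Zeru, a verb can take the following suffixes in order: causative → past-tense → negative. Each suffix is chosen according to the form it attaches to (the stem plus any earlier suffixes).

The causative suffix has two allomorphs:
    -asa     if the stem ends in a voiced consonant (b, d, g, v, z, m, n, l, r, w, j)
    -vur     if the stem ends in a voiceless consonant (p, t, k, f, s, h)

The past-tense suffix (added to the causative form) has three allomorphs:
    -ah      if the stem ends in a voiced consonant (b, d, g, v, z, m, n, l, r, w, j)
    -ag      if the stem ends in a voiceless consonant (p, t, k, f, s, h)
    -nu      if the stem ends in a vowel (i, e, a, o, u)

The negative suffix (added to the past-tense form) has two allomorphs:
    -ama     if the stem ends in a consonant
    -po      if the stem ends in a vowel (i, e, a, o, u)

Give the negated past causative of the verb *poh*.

pohvurahama

*poh*: final consonant = /h/, voiceless → -vur → *pohvur*.
The causative form *pohvur*: final sound = /r/, a voiced consonant → -ah → *pohvurah*.
Since the final sound of the past-tense form *pohvurah* is /h/ (a consonant), it takes -ama, giving *pohvurahama*.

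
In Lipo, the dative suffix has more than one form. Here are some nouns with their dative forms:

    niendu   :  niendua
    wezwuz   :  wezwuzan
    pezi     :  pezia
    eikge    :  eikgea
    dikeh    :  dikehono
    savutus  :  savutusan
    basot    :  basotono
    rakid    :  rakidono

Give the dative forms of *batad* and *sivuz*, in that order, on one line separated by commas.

batadono, sivuzan

The suffix is conditioned by the final sound: -an when the stem ends in a sibilant (*wezwuz*, *savutus*); -ono when the stem ends in a non-sibilant consonant (*dikeh*, *basot*, *rakid*); -a when the stem ends in a vowel (*niendu*, *pezi*, *eikge*).
*batad* — final sound /d/ (a non-sibilant consonant) → -ono → *batadono*.
*sivuz*: final sound = /z/, a sibilant → -an → *sivuzan*.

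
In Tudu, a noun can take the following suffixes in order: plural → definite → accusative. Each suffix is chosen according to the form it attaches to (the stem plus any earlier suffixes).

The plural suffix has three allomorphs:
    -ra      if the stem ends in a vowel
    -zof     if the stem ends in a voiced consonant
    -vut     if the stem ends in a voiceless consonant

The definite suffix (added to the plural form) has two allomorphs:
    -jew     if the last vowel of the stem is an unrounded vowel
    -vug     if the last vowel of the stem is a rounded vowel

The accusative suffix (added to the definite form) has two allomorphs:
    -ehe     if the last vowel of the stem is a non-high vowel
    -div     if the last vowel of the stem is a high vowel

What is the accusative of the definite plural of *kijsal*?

kijsalzofvugdiv

*kijsal* — final sound /l/ (a voiced consonant) → -zof → *kijsalzof*.
The last vowel of the plural form *kijsalzof* is /o/, which is a rounded vowel, so the definite suffix is -vug, giving *kijsalzofvug*.
The definite form *kijsalzofvug* — last vowel /u/ (a high vowel) → -div → *kijsalzofvugdiv*.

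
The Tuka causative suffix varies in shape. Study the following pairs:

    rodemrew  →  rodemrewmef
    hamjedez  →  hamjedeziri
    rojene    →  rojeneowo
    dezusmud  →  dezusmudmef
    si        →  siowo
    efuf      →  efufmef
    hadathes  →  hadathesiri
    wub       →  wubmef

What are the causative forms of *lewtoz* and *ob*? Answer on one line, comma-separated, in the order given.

The pattern is sibilance of the final sound: -iri when the stem ends in a sibilant (*hamjedez*, *hadathes*); -mef when the stem ends in a non-sibilant consonant (*rodemrew*, *dezusmud*, *efuf*, *wub*); -owo when the stem ends in a vowel (*rojene*, *si*).
*lewtoz*: final sound = /z/, a sibilant → -iri → *lewtoziri*.
*ob*: final sound = /b/, a non-sibilant consonant → -mef → *obmef*.

lewtoziri, obmef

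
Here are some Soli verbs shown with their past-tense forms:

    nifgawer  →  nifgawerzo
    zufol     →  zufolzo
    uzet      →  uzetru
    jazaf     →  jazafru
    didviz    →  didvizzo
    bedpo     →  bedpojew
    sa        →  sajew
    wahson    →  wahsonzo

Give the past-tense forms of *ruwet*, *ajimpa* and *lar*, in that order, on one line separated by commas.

The alternation tracks the final sound of the stem — -ru when the stem ends in a voiceless consonant (*uzet*, *jazaf*); -zo when the stem ends in a voiced consonant (*nifgawer*, *zufol*, *didviz*, *wahson*); -jew when the stem ends in a vowel (*bedpo*, *sa*).
*ruwet* — final sound /t/ (a voiceless consonant) → -ru → *ruwetru*.
*ajimpa* — final sound /a/ (a vowel) → -jew → *ajimpajew*.
*lar*: final sound = /r/, a voiced consonant → -zo → *larzo*.

ruwetru, ajimpajew, larzo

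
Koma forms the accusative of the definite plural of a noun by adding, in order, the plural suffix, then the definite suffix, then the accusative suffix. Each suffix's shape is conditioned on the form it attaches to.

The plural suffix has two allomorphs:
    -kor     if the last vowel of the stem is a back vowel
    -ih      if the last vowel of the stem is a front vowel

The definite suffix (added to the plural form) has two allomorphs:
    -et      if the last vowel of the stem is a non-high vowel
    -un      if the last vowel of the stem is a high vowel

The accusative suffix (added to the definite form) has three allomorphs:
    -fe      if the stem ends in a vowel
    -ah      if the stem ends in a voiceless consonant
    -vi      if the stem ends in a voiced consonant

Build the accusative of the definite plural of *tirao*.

The last vowel of *tirao* is /o/, which is a back vowel, so the plural suffix is -kor, giving *tiraokor*.
The plural form *tiraokor* — last vowel /o/ (a non-high vowel) → -et → *tiraokoret*.
The final sound of the definite form *tiraokoret* is /t/, which is a voiceless consonant, so the accusative suffix is -ah, giving *tiraokoretah*.

tiraokoretah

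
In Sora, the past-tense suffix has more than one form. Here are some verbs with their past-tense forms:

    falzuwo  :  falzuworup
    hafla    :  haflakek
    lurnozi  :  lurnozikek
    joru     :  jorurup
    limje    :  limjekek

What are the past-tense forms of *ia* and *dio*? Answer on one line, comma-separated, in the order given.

Looking at the last vowel of each stem: -rup when the last vowel of the stem is a rounded vowel (*falzuwo*, *joru*); -kek when the last vowel of the stem is an unrounded vowel (*hafla*, *lurnozi*, *limje*).
Since the last vowel of *ia* is /a/ (an unrounded vowel), it takes -kek, giving *iakek*.
The last vowel of *dio* is /o/, which is a rounded vowel, so the suffix is -rup, giving *diorup*.

iakek, diorup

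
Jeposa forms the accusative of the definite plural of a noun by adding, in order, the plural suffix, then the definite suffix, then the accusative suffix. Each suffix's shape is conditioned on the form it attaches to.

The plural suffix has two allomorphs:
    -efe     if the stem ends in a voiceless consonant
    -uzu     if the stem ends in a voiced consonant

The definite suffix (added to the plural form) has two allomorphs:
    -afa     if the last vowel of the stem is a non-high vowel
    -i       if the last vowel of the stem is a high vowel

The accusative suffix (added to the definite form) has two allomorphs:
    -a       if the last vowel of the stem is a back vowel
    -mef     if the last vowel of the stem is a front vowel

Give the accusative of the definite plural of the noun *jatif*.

Since the final consonant of *jatif* is /f/ (voiceless), it takes -efe, giving *jatifefe*.
Since the last vowel of the plural form *jatifefe* is /e/ (a non-high vowel), it takes -afa, giving *jatifefeafa*.
Since the last vowel of the definite form *jatifefeafa* is /a/ (a back vowel), it takes -a, giving *jatifefeafaa*.

jatifefeafaa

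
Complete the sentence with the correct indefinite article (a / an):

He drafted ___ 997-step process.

The indefinite article is chosen by the initial *sound* of the following word, not its spelling.
The number *997* is spoken "nine hundred …", beginning with /naɪn/ — a consonant sound.
So the article is *a*: He drafted a 997-step process.

a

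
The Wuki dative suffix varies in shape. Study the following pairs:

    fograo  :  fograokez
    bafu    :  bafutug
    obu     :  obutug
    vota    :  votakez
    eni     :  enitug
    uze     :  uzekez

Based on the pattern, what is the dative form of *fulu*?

fulutug

The suffix is conditioned by the last vowel: -tug when the last vowel of the stem is a high vowel (*bafu*, *obu*, *eni*); -kez when the last vowel of the stem is a non-high vowel (*fograo*, *vota*, *uze*).
*fulu* — last vowel /u/ (a high vowel) → -tug → *fulutug*.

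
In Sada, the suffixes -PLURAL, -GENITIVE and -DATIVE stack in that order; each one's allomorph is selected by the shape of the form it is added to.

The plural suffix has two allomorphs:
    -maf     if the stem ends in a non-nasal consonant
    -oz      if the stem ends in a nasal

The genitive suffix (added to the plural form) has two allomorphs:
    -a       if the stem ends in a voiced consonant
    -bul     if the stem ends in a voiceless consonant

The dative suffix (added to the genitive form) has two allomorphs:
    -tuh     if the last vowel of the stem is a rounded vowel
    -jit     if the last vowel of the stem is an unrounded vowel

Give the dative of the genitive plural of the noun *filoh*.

filohmafbultuh

*filoh*: final consonant = /h/, non-nasal → -maf → *filohmaf*.
The plural form *filohmaf*: final consonant = /f/, voiceless → -bul → *filohmafbul*.
The genitive form *filohmafbul* — last vowel /u/ (a rounded vowel) → -tuh → *filohmafbultuh*.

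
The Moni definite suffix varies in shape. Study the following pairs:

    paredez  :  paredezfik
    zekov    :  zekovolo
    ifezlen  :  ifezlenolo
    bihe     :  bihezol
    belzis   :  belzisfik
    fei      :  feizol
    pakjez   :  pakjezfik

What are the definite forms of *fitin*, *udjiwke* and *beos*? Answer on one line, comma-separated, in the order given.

fitinolo, udjiwkezol, beosfik

The suffix is conditioned by the final sound: -fik when the stem ends in a sibilant (*paredez*, *belzis*, *pakjez*); -olo when the stem ends in a non-sibilant consonant (*zekov*, *ifezlen*); -zol when the stem ends in a vowel (*bihe*, *fei*).
Since the final sound of *fitin* is /n/ (a non-sibilant consonant), it takes -olo, giving *fitinolo*.
The final sound of *udjiwke* is /e/, which is a vowel, so the suffix is -zol, giving *udjiwkezol*.
*beos* — final sound /s/ (a sibilant) → -fik → *beosfik*.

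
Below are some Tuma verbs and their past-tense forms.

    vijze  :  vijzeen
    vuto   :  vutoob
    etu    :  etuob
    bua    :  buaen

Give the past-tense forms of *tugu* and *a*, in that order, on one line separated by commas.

The suffix is conditioned by the last vowel: -ob when the last vowel of the stem is a rounded vowel (*vuto*, *etu*); -en when the last vowel of the stem is an unrounded vowel (*vijze*, *bua*).
*tugu*: last vowel = /u/, a rounded vowel → -ob → *tuguob*.
Since the last vowel of *a* is /a/ (an unrounded vowel), it takes -en, giving *aen*.

tuguob, aen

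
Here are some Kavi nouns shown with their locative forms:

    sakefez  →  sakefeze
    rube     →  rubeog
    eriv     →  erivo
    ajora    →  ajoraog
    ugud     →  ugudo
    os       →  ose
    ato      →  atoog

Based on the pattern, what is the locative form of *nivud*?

nivudo

The pattern is sibilance of the final sound: -e when the stem ends in a sibilant (*sakefez*, *os*); -o when the stem ends in a non-sibilant consonant (*eriv*, *ugud*); -og when the stem ends in a vowel (*rube*, *ajora*, *ato*).
*nivud*: final sound = /d/, a non-sibilant consonant → -o → *nivudo*.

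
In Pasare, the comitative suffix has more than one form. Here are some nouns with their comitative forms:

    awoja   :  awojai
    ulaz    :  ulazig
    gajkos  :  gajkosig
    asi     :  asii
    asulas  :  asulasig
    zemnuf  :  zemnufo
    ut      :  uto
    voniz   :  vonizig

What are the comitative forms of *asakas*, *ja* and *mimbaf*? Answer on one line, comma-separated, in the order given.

The alternation tracks the final sound of the stem — -ig when the stem ends in a sibilant (*ulaz*, *gajkos*, *asulas*, *voniz*); -o when the stem ends in a non-sibilant consonant (*zemnuf*, *ut*); -i when the stem ends in a vowel (*awoja*, *asi*).
*asakas*: final sound = /s/, a sibilant → -ig → *asakasig*.
Since the final sound of *ja* is /a/ (a vowel), it takes -i, giving *jai*.
*mimbaf*: final sound = /f/, a non-sibilant consonant → -o → *mimbafo*.

asakasig, jai, mimbafo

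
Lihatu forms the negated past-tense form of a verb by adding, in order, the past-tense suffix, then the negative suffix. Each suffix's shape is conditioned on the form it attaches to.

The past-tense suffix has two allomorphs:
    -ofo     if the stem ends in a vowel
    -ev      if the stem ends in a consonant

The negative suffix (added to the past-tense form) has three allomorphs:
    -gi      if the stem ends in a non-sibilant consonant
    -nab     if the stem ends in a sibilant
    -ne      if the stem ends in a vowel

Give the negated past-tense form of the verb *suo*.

*suo*: final sound = /o/, a vowel → -ofo → *suoofo*.
The past-tense form *suoofo* — final sound /o/ (a vowel) → -ne → *suoofone*.

suoofone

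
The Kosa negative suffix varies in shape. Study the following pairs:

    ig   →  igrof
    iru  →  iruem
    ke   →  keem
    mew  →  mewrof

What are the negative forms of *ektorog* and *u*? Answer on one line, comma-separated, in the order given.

ektorogrof, uem

The suffix is conditioned by the final sound: -rof when the stem ends in a consonant (*ig*, *mew*); -em when the stem ends in a vowel (*iru*, *ke*).
The final sound of *ektorog* is /g/, which is a consonant, so the suffix is -rof, giving *ektorogrof*.
The final sound of *u* is /u/, which is a vowel, so the suffix is -em, giving *uem*.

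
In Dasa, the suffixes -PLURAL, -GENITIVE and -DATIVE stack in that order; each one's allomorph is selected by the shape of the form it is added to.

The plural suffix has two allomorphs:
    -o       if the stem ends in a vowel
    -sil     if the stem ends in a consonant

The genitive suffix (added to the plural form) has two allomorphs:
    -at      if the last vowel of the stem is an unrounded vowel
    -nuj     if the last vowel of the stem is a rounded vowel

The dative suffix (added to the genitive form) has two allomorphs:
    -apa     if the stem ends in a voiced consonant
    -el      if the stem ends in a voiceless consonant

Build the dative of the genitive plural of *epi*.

epionujapa

The final sound of *epi* is /i/, which is a vowel, so the plural suffix is -o, giving *epio*.
The plural form *epio* — last vowel /o/ (a rounded vowel) → -nuj → *epionuj*.
Since the final consonant of the genitive form *epionuj* is /j/ (voiced), it takes -apa, giving *epionujapa*.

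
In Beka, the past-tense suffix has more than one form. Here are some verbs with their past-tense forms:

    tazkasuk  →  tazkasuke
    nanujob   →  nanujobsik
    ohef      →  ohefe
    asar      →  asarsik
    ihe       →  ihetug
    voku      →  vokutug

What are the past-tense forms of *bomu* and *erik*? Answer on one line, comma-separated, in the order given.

The alternation tracks the final sound of the stem — -e when the stem ends in a voiceless consonant (*tazkasuk*, *ohef*); -sik when the stem ends in a voiced consonant (*nanujob*, *asar*); -tug when the stem ends in a vowel (*ihe*, *voku*).
*bomu*: final sound = /u/, a vowel → -tug → *bomutug*.
*erik*: final sound = /k/, a voiceless consonant → -e → *erike*.

bomutug, erike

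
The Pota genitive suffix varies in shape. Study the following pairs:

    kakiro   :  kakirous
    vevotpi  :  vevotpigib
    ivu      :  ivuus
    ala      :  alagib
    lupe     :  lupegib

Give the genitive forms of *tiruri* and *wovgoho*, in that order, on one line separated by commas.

The pattern is rounding harmony: -us when the last vowel of the stem is a rounded vowel (*kakiro*, *ivu*); -gib when the last vowel of the stem is an unrounded vowel (*vevotpi*, *ala*, *lupe*).
Since the last vowel of *tiruri* is /i/ (an unrounded vowel), it takes -gib, giving *tirurigib*.
*wovgoho* — last vowel /o/ (a rounded vowel) → -us → *wovgohous*.

tirurigib, wovgohous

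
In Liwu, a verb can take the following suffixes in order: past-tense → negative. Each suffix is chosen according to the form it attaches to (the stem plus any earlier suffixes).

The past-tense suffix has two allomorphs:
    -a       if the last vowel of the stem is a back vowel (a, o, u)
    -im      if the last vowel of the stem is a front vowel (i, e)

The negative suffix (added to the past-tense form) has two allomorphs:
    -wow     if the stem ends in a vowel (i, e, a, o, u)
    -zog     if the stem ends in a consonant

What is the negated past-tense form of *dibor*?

Since the last vowel of *dibor* is /o/ (a back vowel), it takes -a, giving *dibora*.
The final sound of the past-tense form *dibora* is /a/, which is a vowel, so the negative suffix is -wow, giving *diborawow*.

diborawow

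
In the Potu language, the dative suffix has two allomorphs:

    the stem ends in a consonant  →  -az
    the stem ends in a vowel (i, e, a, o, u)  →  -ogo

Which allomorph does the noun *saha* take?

-ogo

*saha* — final sound /a/ (a vowel) → -ogo.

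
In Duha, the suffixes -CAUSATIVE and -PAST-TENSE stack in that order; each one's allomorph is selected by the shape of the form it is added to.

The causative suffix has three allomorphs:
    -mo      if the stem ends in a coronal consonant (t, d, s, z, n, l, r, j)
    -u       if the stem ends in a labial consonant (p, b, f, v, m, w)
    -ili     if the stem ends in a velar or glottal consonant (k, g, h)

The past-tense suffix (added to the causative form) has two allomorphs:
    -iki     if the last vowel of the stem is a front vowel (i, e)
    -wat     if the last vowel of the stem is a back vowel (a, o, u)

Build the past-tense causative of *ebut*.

The final consonant of *ebut* is /t/, which is coronal, so the causative suffix is -mo, giving *ebutmo*.
The last vowel of the causative form *ebutmo* is /o/, which is a back vowel, so the past-tense suffix is -wat, giving *ebutmowat*.

ebutmowat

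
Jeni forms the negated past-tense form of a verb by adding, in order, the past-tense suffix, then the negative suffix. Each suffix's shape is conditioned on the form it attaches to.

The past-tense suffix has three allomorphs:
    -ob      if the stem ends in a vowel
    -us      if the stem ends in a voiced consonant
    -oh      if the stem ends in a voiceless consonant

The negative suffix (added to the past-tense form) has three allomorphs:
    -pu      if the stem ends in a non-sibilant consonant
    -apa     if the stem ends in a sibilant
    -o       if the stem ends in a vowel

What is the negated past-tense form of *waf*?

Since the final sound of *waf* is /f/ (a voiceless consonant), it takes -oh, giving *wafoh*.
The past-tense form *wafoh* — final sound /h/ (a non-sibilant consonant) → -pu → *wafohpu*.

wafohpu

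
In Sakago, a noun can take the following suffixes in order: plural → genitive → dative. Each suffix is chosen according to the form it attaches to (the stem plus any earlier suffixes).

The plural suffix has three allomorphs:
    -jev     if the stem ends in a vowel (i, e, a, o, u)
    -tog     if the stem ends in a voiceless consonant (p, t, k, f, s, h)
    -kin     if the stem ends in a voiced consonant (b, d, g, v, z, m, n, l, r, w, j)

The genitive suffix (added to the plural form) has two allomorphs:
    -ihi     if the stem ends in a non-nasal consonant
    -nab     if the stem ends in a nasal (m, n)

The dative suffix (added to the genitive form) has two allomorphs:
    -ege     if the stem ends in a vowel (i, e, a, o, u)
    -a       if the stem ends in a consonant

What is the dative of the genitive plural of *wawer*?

Since the final sound of *wawer* is /r/ (a voiced consonant), it takes -kin, giving *wawerkin*.
The plural form *wawerkin* — final consonant /n/ (a nasal) → -nab → *wawerkinnab*.
The genitive form *wawerkinnab* — final sound /b/ (a consonant) → -a → *wawerkinnaba*.

wawerkinnaba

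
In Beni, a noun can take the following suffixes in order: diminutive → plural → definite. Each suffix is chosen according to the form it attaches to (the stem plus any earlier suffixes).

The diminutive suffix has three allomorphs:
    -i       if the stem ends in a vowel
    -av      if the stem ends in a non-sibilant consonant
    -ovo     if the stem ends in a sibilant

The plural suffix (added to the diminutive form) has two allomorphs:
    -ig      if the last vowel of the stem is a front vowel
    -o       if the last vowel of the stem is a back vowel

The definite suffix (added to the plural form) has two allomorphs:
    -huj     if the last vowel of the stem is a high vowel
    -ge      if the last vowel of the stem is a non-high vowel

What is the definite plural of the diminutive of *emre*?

*emre*: final sound = /e/, a vowel → -i → *emrei*.
The diminutive form *emrei*: last vowel = /i/, a front vowel → -ig → *emreiig*.
Since the last vowel of the plural form *emreiig* is /i/ (a high vowel), it takes -huj, giving *emreiighuj*.

emreiighuj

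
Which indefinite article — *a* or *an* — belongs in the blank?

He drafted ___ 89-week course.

The indefinite article is chosen by the initial *sound* of the following word, not its spelling.
The number *89* is spoken "eighty-…", beginning with /ˈeɪti/ — a vowel sound.
So the article is *an*: He drafted an 89-week course.

an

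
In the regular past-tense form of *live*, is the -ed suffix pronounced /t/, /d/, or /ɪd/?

/d/

The stem *live* ends in a voiced sound other than /d/.
The -ed suffix is realized as /ɪd/ after /t, d/; as /t/ after other voiceless consonants; and as /d/ after other voiced sounds.
So -ed on *live* is pronounced /d/.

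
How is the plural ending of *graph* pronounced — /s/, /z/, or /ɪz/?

/s/

The stem *graph* ends in a voiceless non-sibilant consonant.
The plural suffix surfaces as /ɪz/ after sibilants, /s/ after other voiceless consonants, and /z/ after other voiced sounds.
So the plural -s on *graph* is pronounced /s/.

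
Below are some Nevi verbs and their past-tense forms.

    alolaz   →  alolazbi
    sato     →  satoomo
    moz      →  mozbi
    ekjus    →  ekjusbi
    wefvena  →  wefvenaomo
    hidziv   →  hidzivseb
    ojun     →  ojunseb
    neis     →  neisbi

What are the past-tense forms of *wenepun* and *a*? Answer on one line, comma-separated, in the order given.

wenepunseb, aomo

The suffix is conditioned by the final sound: -bi when the stem ends in a sibilant (*alolaz*, *moz*, *ekjus*, *neis*); -seb when the stem ends in a non-sibilant consonant (*hidziv*, *ojun*); -omo when the stem ends in a vowel (*sato*, *wefvena*).
*wenepun* — final sound /n/ (a non-sibilant consonant) → -seb → *wenepunseb*.
Since the final sound of *a* is /a/ (a vowel), it takes -omo, giving *aomo*.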